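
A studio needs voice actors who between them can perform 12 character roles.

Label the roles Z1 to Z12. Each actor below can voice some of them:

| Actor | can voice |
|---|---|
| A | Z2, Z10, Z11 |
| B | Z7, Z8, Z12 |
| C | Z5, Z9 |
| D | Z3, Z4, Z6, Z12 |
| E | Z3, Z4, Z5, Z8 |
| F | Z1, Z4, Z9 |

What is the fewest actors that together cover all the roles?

5

Take {A, B, D, E, F}. Their union is {Z1, Z2, Z3, Z4, Z5, Z6, Z7, Z8, Z9, Z10, Z11, Z12}, which is all 12 roles.
No 4 of the 6 actors cover everything (all 15 combinations miss at least one role), so 5 is optimal.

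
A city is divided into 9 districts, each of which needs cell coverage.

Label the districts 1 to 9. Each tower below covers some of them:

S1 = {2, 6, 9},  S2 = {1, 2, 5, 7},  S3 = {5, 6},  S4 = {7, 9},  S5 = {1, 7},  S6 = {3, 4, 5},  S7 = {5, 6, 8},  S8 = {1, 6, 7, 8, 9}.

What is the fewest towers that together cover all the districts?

3

Take {S1, S6, S8}. Their union is {1, 2, 3, 4, 5, 6, 7, 8, 9}, which is all 9 districts.
Only S6 contains 3, so S6 is forced; the remaining 6 districts need at least 2 more towers (each remaining tower adds at most 5) — so at least 3 towers are needed, and 3 is optimal.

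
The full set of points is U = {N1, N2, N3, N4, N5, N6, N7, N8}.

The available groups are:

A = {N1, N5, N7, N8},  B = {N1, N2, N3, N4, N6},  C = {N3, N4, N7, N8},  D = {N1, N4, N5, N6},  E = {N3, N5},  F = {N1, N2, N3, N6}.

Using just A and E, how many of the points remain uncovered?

Union of A, E = {N1, N3, N5, N7, N8}.
Not covered: N2, N4, N6 — 3 points.

3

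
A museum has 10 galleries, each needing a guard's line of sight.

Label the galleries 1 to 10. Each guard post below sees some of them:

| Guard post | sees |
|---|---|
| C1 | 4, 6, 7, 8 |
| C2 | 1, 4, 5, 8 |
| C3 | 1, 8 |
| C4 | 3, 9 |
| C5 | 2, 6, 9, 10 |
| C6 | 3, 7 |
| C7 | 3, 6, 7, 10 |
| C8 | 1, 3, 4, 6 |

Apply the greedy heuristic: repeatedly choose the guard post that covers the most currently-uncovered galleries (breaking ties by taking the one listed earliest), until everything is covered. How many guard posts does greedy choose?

Greedy: pick C1 (covers 4 new) → pick C5 (covers 3 new) → pick C2 (covers 2 new) → pick C4 (covers 1 new). Total picks: 4.
(The true minimum cover uses only 3 guard posts, so greedy is not optimal here.)

4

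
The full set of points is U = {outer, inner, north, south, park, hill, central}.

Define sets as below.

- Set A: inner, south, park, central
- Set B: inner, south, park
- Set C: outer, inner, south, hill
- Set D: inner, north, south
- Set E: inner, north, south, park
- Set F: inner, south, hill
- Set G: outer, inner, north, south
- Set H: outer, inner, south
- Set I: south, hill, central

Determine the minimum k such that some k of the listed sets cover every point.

3

A and C and E together: A ∪ C ∪ E = {outer, inner, north, south, park, hill, central} — every point is covered.
No 2 of the 9 sets cover everything (all 36 combinations miss at least one point), so 3 is optimal.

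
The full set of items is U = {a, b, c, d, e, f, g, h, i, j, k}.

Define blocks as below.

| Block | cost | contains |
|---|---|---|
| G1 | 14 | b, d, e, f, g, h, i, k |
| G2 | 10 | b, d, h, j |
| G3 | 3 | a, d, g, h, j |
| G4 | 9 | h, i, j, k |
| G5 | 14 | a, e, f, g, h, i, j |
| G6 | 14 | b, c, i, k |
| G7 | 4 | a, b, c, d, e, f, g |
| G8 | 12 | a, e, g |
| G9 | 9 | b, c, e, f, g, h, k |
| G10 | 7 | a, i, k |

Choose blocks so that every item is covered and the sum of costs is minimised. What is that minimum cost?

G4, G7 together cover every item (G4 ∪ G7 = {a, b, c, d, e, f, g, h, i, j, k}); total cost 9 + 4 = 13.
The greedy pick G7, G3, G10 costs 14; no covering selection beats 13.

13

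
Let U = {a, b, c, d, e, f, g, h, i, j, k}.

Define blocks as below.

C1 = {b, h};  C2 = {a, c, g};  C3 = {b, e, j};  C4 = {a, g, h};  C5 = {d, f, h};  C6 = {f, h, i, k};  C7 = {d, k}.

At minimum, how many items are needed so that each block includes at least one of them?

4

The 4 items {b, d, g, i} hit every block.
No choice of 3 items meets every block, so 4 is the minimum.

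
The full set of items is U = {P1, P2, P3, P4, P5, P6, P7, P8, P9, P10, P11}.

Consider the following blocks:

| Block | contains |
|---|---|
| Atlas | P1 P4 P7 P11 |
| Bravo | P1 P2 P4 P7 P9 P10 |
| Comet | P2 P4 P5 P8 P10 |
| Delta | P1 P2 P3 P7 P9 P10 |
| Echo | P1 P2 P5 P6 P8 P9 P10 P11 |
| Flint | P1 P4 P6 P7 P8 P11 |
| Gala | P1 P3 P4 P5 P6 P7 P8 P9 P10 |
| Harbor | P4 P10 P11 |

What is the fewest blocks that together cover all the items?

2

Echo and Gala cover everything between them: the union {P1, P2, P3, P4, P5, P6, P7, P8, P9, P10, P11} is all of U.
No single block has all 11 items (the largest, Gala, has 9), so 2 is optimal.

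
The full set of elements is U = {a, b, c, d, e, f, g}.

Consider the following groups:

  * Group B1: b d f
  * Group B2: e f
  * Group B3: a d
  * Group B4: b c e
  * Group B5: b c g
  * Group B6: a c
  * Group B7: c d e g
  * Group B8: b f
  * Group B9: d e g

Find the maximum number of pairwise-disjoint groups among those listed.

3

B6, B8, B9 are pairwise disjoint (B6={a,c}; B8={b,f}; B9={d,e,g}).
Every remaining group overlaps one of these, and no 4 of the listed groups are pairwise disjoint, so 3 is the maximum.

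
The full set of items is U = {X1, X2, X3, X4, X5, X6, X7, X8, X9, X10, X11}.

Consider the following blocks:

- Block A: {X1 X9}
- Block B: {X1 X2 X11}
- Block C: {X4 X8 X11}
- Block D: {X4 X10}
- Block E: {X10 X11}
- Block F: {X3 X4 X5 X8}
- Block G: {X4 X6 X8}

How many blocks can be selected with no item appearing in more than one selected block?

A, E, F are pairwise disjoint (A={X1,X9}; E={X10,X11}; F={X3,X4,X5,X8}).
Every remaining block overlaps one of these, and no 4 of the listed blocks are pairwise disjoint, so 3 is the maximum.

3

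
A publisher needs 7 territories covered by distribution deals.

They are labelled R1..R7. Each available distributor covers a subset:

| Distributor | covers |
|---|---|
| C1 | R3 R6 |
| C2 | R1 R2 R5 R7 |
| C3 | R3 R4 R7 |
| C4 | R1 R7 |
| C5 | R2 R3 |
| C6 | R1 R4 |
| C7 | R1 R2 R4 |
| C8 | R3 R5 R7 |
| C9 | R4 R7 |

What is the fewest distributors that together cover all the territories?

Take {C1, C2, C9}. Their union is {R1, R2, R3, R4, R5, R6, R7}, which is all 7 territories.
Only C1 contains R6, so C1 is forced; the remaining 5 territories need at least 2 more distributors (each remaining distributor adds at most 4) — so at least 3 distributors are needed, and 3 is optimal.

3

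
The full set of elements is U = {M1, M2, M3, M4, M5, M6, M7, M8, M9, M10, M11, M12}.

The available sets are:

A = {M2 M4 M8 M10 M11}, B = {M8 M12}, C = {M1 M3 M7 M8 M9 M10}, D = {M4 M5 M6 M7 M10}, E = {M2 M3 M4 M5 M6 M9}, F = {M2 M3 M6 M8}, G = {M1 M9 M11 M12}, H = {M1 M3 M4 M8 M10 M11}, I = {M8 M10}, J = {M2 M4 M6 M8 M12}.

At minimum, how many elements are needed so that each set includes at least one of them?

3

The 3 elements {M4, M8, M9} hit every set.
No choice of 2 elements meets every set, so 3 is the minimum.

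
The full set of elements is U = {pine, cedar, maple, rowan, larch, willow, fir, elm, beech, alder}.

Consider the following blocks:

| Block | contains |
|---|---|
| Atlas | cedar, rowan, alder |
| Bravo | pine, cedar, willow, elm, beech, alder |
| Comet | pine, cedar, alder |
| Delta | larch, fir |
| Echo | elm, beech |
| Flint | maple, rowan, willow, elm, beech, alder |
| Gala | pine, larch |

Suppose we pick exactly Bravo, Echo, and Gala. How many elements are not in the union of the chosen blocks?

Union of Bravo, Echo, Gala = {pine, cedar, larch, willow, elm, beech, alder}.
Not covered: maple, rowan, fir — 3 elements.

3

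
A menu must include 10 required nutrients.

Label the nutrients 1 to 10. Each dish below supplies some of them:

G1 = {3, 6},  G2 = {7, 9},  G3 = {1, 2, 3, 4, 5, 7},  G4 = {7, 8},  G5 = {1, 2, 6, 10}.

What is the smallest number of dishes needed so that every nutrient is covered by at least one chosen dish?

4

Take {G2, G3, G4, G5}. Their union is {1, 2, 3, 4, 5, 6, 7, 8, 9, 10}, which is all 10 nutrients.
No 3 of the 5 dishes cover everything (all 10 combinations miss at least one nutrient), so 4 is optimal.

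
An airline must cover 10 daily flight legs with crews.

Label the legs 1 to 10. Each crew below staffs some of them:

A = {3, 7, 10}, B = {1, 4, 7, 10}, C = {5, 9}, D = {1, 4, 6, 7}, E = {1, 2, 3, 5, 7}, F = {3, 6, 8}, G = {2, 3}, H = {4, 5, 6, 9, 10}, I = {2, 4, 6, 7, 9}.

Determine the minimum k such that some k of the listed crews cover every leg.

Take {E, F, H}. Their union is {1, 2, 3, 4, 5, 6, 7, 8, 9, 10}, which is all 10 legs.
Only F contains 8, so F is forced; the remaining 7 legs need at least 2 more crews (each remaining crew adds at most 4) — so at least 3 crews are needed, and 3 is optimal.

3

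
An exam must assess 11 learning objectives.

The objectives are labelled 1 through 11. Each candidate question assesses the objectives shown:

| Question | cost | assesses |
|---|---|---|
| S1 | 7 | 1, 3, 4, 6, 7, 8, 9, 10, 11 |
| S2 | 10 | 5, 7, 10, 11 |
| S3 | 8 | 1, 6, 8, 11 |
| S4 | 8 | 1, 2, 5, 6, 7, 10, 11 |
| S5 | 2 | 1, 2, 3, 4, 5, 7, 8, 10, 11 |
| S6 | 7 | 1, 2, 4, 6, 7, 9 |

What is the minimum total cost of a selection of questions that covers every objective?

S1, S5 together cover every objective (S1 ∪ S5 = {1, 2, 3, 4, 5, 6, 7, 8, 9, 10, 11}); total cost 7 + 2 = 9.
No covering selection has total cost below 9.

9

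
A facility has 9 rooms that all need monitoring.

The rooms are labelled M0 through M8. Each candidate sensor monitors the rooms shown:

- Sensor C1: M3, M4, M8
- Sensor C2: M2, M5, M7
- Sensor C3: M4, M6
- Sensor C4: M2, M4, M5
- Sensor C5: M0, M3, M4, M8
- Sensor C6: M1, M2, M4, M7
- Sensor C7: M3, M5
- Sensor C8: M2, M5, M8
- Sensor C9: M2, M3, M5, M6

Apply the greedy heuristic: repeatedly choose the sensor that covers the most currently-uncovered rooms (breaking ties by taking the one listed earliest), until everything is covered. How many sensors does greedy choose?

Greedy: pick C5 (covers 4 new) → pick C2 (covers 3 new) → pick C3 (covers 1 new) → pick C6 (covers 1 new). Total picks: 4.
(The true minimum cover uses only 3 sensors, so greedy is not optimal here.)

4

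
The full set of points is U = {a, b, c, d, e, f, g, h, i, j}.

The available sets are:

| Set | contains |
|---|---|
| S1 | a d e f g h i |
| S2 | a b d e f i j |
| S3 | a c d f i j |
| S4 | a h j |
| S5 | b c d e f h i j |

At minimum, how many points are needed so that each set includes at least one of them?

2

Take T = {a, h}. Each listed set contains at least one of these, so T is a hitting set of size 2.
No single point lies in every set, so at least 2 are needed and 2 is optimal.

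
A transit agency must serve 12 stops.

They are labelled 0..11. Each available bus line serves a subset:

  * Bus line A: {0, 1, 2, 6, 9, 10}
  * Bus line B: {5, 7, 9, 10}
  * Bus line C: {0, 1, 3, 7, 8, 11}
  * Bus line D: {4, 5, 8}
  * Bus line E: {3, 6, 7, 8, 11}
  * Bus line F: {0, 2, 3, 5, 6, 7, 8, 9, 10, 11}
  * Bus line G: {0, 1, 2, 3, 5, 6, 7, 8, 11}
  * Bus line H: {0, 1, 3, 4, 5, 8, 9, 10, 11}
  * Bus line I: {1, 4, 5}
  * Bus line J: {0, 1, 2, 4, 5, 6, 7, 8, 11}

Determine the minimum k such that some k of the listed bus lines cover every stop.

Take {H, J}. Their union is {0, 1, 2, 3, 4, 5, 6, 7, 8, 9, 10, 11}, which is all 12 stops.
No single bus line has all 12 stops (the largest, F, has 10), so 2 is optimal.

2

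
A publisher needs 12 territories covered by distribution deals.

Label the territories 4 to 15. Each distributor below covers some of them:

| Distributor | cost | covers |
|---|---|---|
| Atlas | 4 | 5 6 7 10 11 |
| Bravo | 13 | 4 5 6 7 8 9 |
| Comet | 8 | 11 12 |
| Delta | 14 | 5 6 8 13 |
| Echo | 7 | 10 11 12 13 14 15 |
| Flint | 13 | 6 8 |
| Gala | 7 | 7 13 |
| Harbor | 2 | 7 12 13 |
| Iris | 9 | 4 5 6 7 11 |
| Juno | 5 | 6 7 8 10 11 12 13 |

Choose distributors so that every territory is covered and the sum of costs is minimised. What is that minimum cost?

20

Bravo, Echo together cover every territory (Bravo ∪ Echo = {4, 5, 6, 7, 8, 9, 10, 11, 12, 13, 14, 15}); total cost 13 + 7 = 20.
The greedy pick Harbor, Atlas, Echo, Bravo costs 26; no covering selection beats 20.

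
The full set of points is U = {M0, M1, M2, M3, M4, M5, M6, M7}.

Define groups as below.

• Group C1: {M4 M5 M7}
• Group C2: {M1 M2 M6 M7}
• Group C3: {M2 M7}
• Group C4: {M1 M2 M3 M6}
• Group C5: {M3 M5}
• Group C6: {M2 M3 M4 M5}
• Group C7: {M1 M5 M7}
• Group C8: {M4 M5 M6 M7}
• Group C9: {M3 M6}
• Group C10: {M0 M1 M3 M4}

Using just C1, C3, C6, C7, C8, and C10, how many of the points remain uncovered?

Union of C1, C3, C6, C7, C8, C10 = {M0, M1, M2, M3, M4, M5, M6, M7} — that's every point, so 0 are uncovered.

0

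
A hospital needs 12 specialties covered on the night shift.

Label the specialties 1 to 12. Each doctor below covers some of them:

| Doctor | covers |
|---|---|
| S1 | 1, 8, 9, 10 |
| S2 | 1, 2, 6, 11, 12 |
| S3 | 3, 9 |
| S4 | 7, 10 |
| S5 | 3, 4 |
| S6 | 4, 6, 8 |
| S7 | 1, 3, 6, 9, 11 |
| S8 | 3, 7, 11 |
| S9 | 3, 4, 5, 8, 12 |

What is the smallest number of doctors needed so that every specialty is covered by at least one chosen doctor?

Take {S2, S3, S4, S9}. Their union is {1, 2, 3, 4, 5, 6, 7, 8, 9, 10, 11, 12}, which is all 12 specialties.
No 3 of the 9 doctors cover everything (all 84 combinations miss at least one specialty), so 4 is optimal.

4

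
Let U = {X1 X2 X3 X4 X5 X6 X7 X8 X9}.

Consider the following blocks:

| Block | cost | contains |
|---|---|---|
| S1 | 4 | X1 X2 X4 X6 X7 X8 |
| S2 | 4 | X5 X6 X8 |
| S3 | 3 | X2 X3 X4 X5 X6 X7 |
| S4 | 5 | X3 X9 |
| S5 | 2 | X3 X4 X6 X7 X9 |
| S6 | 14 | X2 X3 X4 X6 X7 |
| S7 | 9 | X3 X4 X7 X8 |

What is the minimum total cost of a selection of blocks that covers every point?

9

S1, S3, S5 together cover every point (S1 ∪ S3 ∪ S5 = {X1, X2, X3, X4, X5, X6, X7, X8, X9}); total cost 4 + 3 + 2 = 9.
No covering selection has total cost below 9.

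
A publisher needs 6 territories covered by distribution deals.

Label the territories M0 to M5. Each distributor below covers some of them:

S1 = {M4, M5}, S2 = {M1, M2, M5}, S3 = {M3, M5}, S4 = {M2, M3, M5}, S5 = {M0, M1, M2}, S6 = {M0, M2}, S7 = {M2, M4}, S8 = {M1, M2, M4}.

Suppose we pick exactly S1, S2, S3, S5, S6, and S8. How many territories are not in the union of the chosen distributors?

Union of S1, S2, S3, S5, S6, S8 = {M0, M1, M2, M3, M4, M5} — that's every territory, so 0 are uncovered.

0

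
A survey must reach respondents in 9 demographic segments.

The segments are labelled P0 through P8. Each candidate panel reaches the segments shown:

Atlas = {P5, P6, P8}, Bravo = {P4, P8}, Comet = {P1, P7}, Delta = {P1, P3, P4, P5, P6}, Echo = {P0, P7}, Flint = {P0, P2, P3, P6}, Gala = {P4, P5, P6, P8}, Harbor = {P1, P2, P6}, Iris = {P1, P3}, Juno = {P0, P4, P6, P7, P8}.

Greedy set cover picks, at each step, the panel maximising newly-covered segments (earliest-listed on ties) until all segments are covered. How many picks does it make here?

Greedy: pick Delta (covers 5 new) → pick Juno (covers 3 new) → pick Flint (covers 1 new). Total picks: 3.

3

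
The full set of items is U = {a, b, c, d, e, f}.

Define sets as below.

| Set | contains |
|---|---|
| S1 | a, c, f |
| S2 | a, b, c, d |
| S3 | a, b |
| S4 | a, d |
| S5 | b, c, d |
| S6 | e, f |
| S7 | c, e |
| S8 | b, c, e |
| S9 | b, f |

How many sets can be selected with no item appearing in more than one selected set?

S4, S7, S9 are pairwise disjoint (S4={a,d}; S7={c,e}; S9={b,f}).
Every remaining set overlaps one of these, and no 4 of the listed sets are pairwise disjoint, so 3 is the maximum.

3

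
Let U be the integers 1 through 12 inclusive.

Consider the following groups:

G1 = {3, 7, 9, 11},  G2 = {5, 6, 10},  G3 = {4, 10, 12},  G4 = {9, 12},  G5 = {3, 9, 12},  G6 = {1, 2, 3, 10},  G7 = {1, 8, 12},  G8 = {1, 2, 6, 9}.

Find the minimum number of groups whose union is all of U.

5

G1 and G2 and G3 and G6 and G7 together: G1 ∪ G2 ∪ G3 ∪ G6 ∪ G7 = {1, 2, 3, 4, 5, 6, 7, 8, 9, 10, 11, 12} — every item is covered.
No 4 of the 8 groups cover everything (all 70 combinations miss at least one item), so 5 is optimal.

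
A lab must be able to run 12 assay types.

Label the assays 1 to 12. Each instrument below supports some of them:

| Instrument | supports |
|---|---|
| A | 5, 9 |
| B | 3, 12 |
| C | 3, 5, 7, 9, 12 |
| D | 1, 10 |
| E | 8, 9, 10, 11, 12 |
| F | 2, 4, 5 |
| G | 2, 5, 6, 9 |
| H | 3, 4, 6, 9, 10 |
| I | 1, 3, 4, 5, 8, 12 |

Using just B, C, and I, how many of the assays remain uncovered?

4

Union of B, C, I = {1, 3, 4, 5, 7, 8, 9, 12}.
Not covered: 2, 6, 10, 11 — 4 assays.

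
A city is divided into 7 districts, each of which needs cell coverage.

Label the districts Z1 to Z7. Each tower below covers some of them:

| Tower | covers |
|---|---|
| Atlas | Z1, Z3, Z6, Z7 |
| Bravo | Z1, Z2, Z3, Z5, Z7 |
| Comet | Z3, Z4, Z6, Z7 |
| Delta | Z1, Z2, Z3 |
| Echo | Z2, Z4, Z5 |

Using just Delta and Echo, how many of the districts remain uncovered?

2

Union of Delta, Echo = {Z1, Z2, Z3, Z4, Z5}.
Not covered: Z6, Z7 — 2 districts.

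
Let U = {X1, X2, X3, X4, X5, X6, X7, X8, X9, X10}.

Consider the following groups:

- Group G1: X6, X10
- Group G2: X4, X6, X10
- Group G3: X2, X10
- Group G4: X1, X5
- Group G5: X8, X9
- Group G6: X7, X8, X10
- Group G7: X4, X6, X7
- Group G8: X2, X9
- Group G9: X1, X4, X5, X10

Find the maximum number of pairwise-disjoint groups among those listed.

4

G3, G4, G5, G7 are pairwise disjoint (G3={X2,X10}; G4={X1,X5}; G5={X8,X9}; G7={X4,X6,X7}).
Every remaining group overlaps one of these, and no 5 of the listed groups are pairwise disjoint, so 4 is the maximum.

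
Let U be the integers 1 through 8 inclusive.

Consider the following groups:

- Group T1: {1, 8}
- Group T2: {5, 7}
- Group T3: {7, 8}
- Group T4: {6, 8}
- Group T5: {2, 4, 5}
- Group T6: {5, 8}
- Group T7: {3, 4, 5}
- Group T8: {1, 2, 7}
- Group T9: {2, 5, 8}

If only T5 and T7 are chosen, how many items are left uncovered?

Union of T5, T7 = {2, 3, 4, 5}.
Not covered: 1, 6, 7, 8 — 4 items.

4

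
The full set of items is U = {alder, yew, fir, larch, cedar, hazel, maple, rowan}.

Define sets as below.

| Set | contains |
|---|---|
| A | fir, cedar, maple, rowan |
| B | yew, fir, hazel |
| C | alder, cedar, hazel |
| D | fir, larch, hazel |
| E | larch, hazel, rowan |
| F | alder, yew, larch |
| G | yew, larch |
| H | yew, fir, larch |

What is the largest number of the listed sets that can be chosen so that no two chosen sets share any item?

C, H are pairwise disjoint (C={alder,cedar,hazel}; H={yew,fir,larch}).
Every remaining set overlaps one of these, and no 3 of the listed sets are pairwise disjoint, so 2 is the maximum.

2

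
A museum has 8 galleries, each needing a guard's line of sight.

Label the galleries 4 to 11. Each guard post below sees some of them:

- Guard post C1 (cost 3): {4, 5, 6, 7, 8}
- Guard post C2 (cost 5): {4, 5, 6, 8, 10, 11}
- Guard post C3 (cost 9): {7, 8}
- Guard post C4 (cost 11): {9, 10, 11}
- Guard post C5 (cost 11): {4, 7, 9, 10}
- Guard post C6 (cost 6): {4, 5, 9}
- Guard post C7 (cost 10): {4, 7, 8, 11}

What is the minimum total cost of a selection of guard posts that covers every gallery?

14

C1, C4 together cover every gallery (C1 ∪ C4 = {4, 5, 6, 7, 8, 9, 10, 11}); total cost 3 + 11 = 14.
No covering selection has total cost below 14.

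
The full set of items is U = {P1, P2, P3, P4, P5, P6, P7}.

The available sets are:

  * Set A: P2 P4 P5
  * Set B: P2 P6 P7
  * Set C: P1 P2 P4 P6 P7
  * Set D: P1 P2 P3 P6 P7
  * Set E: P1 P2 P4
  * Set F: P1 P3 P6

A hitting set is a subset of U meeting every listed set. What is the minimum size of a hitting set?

Take H = {P2, P6}. Each listed set contains at least one of these, so H is a hitting set of size 2.
The sets A, F are pairwise disjoint, so any hitting set needs a separate item for each — at least 2. Hence 2 is optimal.

2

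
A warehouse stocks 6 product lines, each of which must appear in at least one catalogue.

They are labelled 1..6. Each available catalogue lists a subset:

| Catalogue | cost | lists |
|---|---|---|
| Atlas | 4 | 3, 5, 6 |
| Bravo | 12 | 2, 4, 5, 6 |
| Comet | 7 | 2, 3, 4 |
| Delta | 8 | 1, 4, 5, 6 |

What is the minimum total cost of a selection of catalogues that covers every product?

Comet, Delta together cover every product (Comet ∪ Delta = {1, 2, 3, 4, 5, 6}); total cost 7 + 8 = 15.
The greedy pick Atlas, Comet, Delta costs 19; no covering selection beats 15.

15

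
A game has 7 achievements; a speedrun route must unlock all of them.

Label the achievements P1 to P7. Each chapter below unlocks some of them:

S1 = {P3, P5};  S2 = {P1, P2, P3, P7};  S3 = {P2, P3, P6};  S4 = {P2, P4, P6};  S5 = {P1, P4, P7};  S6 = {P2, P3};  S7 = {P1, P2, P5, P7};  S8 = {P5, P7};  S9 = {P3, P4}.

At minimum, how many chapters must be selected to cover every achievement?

Take {S4, S7, S9}. Their union is {P1, P2, P3, P4, P5, P6, P7}, which is all 7 achievements.
No 2 of the 9 chapters cover everything (all 36 combinations miss at least one achievement), so 3 is optimal.

3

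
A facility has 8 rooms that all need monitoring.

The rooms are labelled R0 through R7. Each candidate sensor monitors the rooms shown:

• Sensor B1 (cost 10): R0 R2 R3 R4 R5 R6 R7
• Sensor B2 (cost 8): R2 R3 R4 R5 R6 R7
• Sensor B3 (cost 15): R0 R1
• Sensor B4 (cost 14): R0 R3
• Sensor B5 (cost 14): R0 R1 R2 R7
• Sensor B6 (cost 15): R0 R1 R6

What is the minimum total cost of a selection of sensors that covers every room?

22

B2, B5 together cover every room (B2 ∪ B5 = {R0, R1, R2, R3, R4, R5, R6, R7}); total cost 8 + 14 = 22.
No covering selection has total cost below 22.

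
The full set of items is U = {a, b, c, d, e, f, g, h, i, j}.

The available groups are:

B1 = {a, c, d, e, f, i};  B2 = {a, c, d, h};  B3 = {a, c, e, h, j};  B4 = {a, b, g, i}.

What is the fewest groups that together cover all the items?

3

Take {B1, B3, B4}. Their union is {a, b, c, d, e, f, g, h, i, j}, which is all 10 items.
Only B4 contains b, so B4 is forced; the remaining 6 items need at least 2 more groups (each remaining group adds at most 4) — so at least 3 groups are needed, and 3 is optimal.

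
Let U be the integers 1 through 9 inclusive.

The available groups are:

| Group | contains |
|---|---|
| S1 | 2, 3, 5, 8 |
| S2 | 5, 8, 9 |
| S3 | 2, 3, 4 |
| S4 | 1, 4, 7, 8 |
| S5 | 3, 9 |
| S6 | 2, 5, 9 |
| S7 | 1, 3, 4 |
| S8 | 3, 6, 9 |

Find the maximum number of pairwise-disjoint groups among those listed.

S6, S7 are pairwise disjoint (S6={2,5,9}; S7={1,3,4}).
Every remaining group overlaps one of these, and no 3 of the listed groups are pairwise disjoint, so 2 is the maximum.

2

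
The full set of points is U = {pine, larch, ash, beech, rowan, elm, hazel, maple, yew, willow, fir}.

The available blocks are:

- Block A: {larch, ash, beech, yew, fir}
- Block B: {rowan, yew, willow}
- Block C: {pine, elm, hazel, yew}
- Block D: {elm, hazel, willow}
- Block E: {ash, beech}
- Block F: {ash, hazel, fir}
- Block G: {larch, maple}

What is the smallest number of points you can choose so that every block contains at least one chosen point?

4

The 4 points {larch, ash, elm, yew} hit every block.
No choice of 3 points meets every block, so 4 is the minimum.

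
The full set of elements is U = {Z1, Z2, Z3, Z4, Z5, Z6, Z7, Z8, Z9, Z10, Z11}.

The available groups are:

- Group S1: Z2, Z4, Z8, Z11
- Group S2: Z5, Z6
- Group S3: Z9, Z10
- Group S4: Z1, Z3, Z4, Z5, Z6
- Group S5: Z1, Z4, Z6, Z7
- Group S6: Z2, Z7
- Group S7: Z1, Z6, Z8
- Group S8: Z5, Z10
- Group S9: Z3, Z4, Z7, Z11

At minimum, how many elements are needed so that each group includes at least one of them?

4

The 4 elements {Z5, Z7, Z8, Z10} hit every group.
No choice of 3 elements meets every group, so 4 is the minimum.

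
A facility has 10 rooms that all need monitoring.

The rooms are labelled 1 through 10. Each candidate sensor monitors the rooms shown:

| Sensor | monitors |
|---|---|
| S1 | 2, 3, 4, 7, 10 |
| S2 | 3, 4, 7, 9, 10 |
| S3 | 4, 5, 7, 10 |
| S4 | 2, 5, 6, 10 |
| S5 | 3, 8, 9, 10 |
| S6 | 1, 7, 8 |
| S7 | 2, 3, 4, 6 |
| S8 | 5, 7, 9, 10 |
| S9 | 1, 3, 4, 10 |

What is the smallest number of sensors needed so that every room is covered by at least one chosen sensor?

3

Take {S6, S7, S8}. Their union is {1, 2, 3, 4, 5, 6, 7, 8, 9, 10}, which is all 10 rooms.
No 2 of the 9 sensors cover everything (all 36 combinations miss at least one room), so 3 is optimal.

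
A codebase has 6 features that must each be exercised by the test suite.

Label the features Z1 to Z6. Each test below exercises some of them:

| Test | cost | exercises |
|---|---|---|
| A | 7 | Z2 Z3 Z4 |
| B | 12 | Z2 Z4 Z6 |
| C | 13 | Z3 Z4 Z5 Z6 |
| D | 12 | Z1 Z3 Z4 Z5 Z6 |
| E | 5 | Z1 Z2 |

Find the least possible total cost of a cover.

D, E together cover every feature (D ∪ E = {Z1, Z2, Z3, Z4, Z5, Z6}); total cost 12 + 5 = 17.
The greedy pick A, D costs 19; no covering selection beats 17.

17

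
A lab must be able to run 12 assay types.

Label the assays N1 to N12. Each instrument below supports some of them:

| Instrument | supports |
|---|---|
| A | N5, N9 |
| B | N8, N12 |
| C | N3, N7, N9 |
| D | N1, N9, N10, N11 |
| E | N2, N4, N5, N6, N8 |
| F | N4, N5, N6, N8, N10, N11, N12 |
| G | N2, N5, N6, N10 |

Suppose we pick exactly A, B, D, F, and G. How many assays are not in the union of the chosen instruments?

2

Union of A, B, D, F, G = {N1, N2, N4, N5, N6, N8, N9, N10, N11, N12}.
Not covered: N3, N7 — 2 assays.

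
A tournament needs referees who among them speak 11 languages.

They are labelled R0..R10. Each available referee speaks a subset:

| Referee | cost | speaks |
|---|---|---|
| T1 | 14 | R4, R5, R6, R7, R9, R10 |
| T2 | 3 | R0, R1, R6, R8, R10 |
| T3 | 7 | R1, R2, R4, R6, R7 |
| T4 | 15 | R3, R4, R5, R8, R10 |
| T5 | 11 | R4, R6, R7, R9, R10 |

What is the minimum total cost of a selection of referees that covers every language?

36

T2, T3, T4, T5 together cover every language (T2 ∪ T3 ∪ T4 ∪ T5 = {R0, R1, R2, R3, R4, R5, R6, R7, R8, R9, R10}); total cost 3 + 7 + 15 + 11 = 36.
The greedy pick T2, T3, T1, T4 costs 39; no covering selection beats 36.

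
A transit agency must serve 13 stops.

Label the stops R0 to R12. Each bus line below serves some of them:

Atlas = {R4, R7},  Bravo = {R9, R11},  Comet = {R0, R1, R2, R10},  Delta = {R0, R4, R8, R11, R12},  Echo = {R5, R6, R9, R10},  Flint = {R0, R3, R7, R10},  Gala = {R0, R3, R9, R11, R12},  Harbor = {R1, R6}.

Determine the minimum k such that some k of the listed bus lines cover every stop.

Comet and Delta and Echo and Flint together: Comet ∪ Delta ∪ Echo ∪ Flint = {R0, R1, R2, R3, R4, R5, R6, R7, R8, R9, R10, R11, R12} — every stop is covered.
Only Comet contains R2, so Comet is forced; the remaining 9 stops need at least 3 more bus lines (each remaining bus line adds at most 4) — so at least 4 bus lines are needed, and 4 is optimal.

4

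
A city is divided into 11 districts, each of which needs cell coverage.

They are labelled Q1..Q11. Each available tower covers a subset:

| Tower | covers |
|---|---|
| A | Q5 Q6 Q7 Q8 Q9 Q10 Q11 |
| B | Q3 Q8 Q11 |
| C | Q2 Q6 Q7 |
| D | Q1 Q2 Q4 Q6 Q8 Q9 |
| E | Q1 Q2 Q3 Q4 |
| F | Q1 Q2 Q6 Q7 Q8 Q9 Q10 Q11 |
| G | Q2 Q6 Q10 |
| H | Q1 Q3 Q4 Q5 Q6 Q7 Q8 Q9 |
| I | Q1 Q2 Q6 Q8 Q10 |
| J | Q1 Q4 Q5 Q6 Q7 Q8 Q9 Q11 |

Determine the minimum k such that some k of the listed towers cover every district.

F and H together: F ∪ H = {Q1, Q2, Q3, Q4, Q5, Q6, Q7, Q8, Q9, Q10, Q11} — every district is covered.
No single tower has all 11 districts (the largest, F, has 8), so 2 is optimal.

2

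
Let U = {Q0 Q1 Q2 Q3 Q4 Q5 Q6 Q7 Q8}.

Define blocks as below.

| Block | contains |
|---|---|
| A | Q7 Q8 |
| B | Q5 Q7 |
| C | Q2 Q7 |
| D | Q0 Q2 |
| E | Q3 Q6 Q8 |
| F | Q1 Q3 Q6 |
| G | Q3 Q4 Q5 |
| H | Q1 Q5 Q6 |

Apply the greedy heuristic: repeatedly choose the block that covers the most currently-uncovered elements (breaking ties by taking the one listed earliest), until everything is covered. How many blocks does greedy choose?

5

Greedy: pick E (covers 3 new) → pick B (covers 2 new) → pick D (covers 2 new) → pick F (covers 1 new) → pick G (covers 1 new). Total picks: 5.
(The true minimum cover uses only 4 blocks, so greedy is not optimal here.)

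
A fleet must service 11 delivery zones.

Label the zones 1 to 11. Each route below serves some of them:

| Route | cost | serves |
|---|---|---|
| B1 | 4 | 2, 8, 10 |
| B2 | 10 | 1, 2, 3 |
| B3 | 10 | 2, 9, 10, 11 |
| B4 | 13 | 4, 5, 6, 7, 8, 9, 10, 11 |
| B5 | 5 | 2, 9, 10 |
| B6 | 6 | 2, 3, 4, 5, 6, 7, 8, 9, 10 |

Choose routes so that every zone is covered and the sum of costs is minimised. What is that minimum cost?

23

B2, B4 together cover every zone (B2 ∪ B4 = {1, 2, 3, 4, 5, 6, 7, 8, 9, 10, 11}); total cost 10 + 13 = 23.
The greedy pick B6, B2, B3 costs 26; no covering selection beats 23.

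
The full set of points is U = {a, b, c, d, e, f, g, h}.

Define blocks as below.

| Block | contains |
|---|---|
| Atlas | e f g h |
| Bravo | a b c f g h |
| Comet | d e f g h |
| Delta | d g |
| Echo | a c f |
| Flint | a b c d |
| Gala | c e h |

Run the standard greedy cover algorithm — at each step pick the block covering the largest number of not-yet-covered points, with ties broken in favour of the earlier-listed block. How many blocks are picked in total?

Greedy: pick Bravo (covers 6 new) → pick Comet (covers 2 new). Total picks: 2.

2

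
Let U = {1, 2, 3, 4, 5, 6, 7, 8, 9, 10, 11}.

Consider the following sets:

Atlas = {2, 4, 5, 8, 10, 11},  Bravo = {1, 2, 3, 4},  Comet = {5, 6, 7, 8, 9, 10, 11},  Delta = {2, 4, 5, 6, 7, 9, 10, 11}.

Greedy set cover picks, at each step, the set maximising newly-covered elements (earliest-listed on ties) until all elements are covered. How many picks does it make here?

Greedy: pick Delta (covers 8 new) → pick Bravo (covers 2 new) → pick Atlas (covers 1 new). Total picks: 3.
(The true minimum cover uses only 2 sets, so greedy is not optimal here.)

3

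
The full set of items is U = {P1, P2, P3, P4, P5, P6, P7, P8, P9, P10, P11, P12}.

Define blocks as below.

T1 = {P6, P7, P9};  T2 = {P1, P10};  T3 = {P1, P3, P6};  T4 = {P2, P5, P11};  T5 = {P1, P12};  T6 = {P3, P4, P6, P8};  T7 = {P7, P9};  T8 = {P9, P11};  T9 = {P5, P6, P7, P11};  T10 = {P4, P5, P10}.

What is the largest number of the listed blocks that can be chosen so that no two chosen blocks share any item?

T2, T4, T6, T7 are pairwise disjoint (T2={P1,P10}; T4={P2,P5,P11}; T6={P3,P4,P6,P8}; T7={P7,P9}).
Every remaining block overlaps one of these, and no 5 of the listed blocks are pairwise disjoint, so 4 is the maximum.

4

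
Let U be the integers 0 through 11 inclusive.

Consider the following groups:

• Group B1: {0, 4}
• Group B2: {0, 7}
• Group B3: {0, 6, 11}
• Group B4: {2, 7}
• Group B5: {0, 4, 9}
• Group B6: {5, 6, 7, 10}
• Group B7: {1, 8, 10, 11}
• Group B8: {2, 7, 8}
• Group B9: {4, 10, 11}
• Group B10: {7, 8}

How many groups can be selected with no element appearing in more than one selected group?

B1, B4, B7 are pairwise disjoint (B1={0,4}; B4={2,7}; B7={1,8,10,11}).
Every remaining group overlaps one of these, and no 4 of the listed groups are pairwise disjoint, so 3 is the maximum.

3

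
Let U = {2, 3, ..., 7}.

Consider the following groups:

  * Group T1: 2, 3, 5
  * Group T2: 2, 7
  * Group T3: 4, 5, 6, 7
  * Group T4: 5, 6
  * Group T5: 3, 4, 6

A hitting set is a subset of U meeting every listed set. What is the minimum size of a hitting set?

The 2 items {2, 6} hit every group.
The groups T2, T4 are pairwise disjoint, so any hitting set needs a separate item for each — at least 2. Hence 2 is optimal.

2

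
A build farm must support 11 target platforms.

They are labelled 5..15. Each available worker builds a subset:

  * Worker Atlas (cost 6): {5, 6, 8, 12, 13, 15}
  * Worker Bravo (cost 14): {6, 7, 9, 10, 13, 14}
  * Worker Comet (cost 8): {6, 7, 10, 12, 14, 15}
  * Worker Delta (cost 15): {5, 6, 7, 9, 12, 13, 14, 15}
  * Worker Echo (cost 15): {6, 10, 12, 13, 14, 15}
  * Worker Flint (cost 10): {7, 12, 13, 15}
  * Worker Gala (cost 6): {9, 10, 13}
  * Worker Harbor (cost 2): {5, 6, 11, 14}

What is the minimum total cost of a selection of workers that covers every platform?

22

Atlas, Comet, Gala, Harbor together cover every platform (Atlas ∪ Comet ∪ Gala ∪ Harbor = {5, 6, 7, 8, 9, 10, 11, 12, 13, 14, 15}); total cost 6 + 8 + 6 + 2 = 22.
No covering selection has total cost below 22.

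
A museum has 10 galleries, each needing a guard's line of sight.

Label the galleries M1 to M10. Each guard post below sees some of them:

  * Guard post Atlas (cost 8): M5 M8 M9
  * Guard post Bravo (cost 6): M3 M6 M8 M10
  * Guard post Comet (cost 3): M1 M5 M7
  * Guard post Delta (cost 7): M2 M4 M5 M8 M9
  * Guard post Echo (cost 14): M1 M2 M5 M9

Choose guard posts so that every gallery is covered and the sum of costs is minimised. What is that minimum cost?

16

Bravo, Comet, Delta together cover every gallery (Bravo ∪ Comet ∪ Delta = {M1, M2, M3, M4, M5, M6, M7, M8, M9, M10}); total cost 6 + 3 + 7 = 16.
No covering selection has total cost below 16.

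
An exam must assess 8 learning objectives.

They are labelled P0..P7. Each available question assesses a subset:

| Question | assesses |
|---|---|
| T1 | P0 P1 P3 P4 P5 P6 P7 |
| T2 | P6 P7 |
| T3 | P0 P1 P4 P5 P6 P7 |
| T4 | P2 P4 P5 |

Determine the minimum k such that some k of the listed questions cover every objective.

2

Take {T1, T4}. Their union is {P0, P1, P2, P3, P4, P5, P6, P7}, which is all 8 objectives.
No single question has all 8 objectives (the largest, T1, has 7), so 2 is optimal.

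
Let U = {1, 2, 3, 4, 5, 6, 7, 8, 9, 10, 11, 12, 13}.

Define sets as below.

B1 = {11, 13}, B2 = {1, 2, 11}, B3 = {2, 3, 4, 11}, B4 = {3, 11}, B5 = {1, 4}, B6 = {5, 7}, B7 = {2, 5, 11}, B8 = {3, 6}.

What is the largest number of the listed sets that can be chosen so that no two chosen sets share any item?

4

B1, B5, B6, B8 are pairwise disjoint (B1={11,13}; B5={1,4}; B6={5,7}; B8={3,6}).
Every remaining set overlaps one of these, and no 5 of the listed sets are pairwise disjoint, so 4 is the maximum.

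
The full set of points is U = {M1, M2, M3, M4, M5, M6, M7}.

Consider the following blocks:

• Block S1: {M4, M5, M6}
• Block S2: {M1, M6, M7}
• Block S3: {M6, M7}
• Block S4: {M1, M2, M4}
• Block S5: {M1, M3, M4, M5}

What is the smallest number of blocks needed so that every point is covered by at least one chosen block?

3

S3 and S4 and S5 together: S3 ∪ S4 ∪ S5 = {M1, M2, M3, M4, M5, M6, M7} — every point is covered.
Only S4 contains M2, so S4 is forced; the remaining 4 points need at least 2 more blocks (each remaining block adds at most 2) — so at least 3 blocks are needed, and 3 is optimal.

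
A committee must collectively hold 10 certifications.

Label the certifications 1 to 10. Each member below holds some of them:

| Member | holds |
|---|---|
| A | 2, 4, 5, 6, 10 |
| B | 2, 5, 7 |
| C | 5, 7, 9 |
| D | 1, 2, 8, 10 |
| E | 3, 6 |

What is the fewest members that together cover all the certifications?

4

Take {A, C, D, E}. Their union is {1, 2, 3, 4, 5, 6, 7, 8, 9, 10}, which is all 10 certifications.
Only A contains 4, so A is forced; the remaining 5 certifications need at least 3 more members (each remaining member adds at most 2) — so at least 4 members are needed, and 4 is optimal.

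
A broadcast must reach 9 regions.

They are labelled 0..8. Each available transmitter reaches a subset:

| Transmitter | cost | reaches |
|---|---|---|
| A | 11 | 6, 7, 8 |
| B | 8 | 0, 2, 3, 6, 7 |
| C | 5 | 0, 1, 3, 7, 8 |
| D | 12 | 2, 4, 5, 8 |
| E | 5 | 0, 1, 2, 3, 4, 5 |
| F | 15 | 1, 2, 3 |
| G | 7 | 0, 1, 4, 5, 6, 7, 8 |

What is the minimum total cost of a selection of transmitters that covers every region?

E, G together cover every region (E ∪ G = {0, 1, 2, 3, 4, 5, 6, 7, 8}); total cost 5 + 7 = 12.
No covering selection has total cost below 12.

12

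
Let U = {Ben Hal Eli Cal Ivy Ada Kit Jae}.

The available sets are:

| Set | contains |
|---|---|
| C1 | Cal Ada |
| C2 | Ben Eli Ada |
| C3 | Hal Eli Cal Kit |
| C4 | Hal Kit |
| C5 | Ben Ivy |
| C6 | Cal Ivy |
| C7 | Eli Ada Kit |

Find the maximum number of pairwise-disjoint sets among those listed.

C2, C4, C6 are pairwise disjoint (C2={Ben,Eli,Ada}; C4={Hal,Kit}; C6={Cal,Ivy}).
Every remaining set overlaps one of these, and no 4 of the listed sets are pairwise disjoint, so 3 is the maximum.

3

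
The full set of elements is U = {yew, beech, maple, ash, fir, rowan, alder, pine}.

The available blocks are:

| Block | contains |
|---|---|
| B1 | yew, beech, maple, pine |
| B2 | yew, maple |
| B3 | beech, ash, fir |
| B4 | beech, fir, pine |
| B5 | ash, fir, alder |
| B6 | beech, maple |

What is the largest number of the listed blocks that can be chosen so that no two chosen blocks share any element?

B5, B6 are pairwise disjoint (B5={ash,fir,alder}; B6={beech,maple}).
Every remaining block overlaps one of these, and no 3 of the listed blocks are pairwise disjoint, so 2 is the maximum.

2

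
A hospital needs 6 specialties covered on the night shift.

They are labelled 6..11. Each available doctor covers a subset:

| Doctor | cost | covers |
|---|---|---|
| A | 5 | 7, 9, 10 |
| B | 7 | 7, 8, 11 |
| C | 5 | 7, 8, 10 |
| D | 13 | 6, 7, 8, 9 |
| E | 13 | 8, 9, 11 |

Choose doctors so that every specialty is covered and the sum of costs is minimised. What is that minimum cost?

25

A, B, D together cover every specialty (A ∪ B ∪ D = {6, 7, 8, 9, 10, 11}); total cost 5 + 7 + 13 = 25.
No covering selection has total cost below 25.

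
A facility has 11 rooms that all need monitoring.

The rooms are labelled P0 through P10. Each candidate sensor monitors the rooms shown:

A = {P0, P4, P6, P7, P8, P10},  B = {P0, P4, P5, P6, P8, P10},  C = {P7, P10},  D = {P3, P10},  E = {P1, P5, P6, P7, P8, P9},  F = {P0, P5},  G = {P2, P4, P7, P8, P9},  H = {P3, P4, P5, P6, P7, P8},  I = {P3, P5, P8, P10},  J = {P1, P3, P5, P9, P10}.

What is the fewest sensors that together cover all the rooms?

B and G and J together: B ∪ G ∪ J = {P0, P1, P2, P3, P4, P5, P6, P7, P8, P9, P10} — every room is covered.
Only G contains P2, so G is forced; the remaining 6 rooms need at least 2 more sensors (each remaining sensor adds at most 4) — so at least 3 sensors are needed, and 3 is optimal.

3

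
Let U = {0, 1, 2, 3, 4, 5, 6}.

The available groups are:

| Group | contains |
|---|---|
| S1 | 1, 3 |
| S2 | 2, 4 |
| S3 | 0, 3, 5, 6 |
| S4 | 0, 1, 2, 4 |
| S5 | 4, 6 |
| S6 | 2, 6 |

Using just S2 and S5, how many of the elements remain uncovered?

4

Union of S2, S5 = {2, 4, 6}.
Not covered: 0, 1, 3, 5 — 4 elements.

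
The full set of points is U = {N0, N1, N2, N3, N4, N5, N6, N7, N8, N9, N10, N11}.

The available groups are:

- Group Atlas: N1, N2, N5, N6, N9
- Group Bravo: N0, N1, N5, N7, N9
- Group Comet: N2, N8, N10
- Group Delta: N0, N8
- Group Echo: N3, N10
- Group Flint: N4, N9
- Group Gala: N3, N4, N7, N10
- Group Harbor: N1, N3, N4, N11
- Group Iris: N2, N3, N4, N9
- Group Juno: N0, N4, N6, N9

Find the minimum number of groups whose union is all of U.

4

Bravo, Comet, Harbor, and Juno cover everything between them: the union {N0, N1, N2, N3, N4, N5, N6, N7, N8, N9, N10, N11} is all of U.
No 3 of the 10 groups cover everything (all 120 combinations miss at least one point), so 4 is optimal.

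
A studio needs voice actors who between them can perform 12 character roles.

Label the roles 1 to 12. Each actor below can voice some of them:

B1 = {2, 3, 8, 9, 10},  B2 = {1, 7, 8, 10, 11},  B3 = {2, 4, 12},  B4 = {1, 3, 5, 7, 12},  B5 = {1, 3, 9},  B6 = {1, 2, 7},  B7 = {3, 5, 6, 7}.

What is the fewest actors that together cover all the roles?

4

B2 and B3 and B5 and B7 together: B2 ∪ B3 ∪ B5 ∪ B7 = {1, 2, 3, 4, 5, 6, 7, 8, 9, 10, 11, 12} — every role is covered.
Only B2 contains 11, so B2 is forced; the remaining 7 roles need at least 3 more actors (each remaining actor adds at most 3) — so at least 4 actors are needed, and 4 is optimal.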